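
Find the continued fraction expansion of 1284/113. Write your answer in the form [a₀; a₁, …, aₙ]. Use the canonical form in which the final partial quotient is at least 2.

[11; 2, 1, 3, 10]

1284 ÷ 113 → quotient 11, remainder 41
113 ÷ 41 → quotient 2, remainder 31
41 ÷ 31 → quotient 1, remainder 10
31 ÷ 10 → quotient 3, remainder 1
10 ÷ 1 → quotient 10, remainder 0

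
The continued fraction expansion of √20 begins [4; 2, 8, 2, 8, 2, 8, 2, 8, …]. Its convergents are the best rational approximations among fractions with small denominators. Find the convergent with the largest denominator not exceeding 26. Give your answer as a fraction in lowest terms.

76/17

a_0 = 4: 4/1  (≤ bound)
a_1 = 2: 9/2  (≤ bound)
a_2 = 8: 76/17  (≤ bound)
a_3 = 2: 161/36  (> 26, stop)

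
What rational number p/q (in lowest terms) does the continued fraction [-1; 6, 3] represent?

-16/19

Work from the innermost term outward:
Start with 3.
6 + 1/(3/1) = 6 + 1/3 = 19/3
-1 + 1/(19/3) = -1 + 3/19 = -16/19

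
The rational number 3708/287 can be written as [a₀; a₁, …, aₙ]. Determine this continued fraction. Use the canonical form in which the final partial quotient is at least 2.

[12; 1, 11, 2, 11]

3708 ÷ 287 → quotient 12, remainder 264
287 ÷ 264 → quotient 1, remainder 23
264 ÷ 23 → quotient 11, remainder 11
23 ÷ 11 → quotient 2, remainder 1
11 ÷ 1 → quotient 11, remainder 0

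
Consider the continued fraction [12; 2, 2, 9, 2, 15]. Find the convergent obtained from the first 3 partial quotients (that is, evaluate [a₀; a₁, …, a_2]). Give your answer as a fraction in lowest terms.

a_0 = 12: 12/1
a_1 = 2: 25/2
a_2 = 2: 62/5

62/5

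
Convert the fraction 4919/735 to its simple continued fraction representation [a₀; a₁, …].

⌊4919/735⌋ = 6, remainder 509
⌊735/509⌋ = 1, remainder 226
⌊509/226⌋ = 2, remainder 57
⌊226/57⌋ = 3, remainder 55
⌊57/55⌋ = 1, remainder 2
⌊55/2⌋ = 27, remainder 1
⌊2/1⌋ = 2, remainder 0

[6; 1, 2, 3, 1, 27, 2]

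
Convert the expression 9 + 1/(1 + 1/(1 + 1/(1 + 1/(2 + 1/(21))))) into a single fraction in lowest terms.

a_0 = 9: 9/1
a_1 = 1: 10/1
a_2 = 1: 19/2
a_3 = 1: 29/3
a_4 = 2: 77/8
a_5 = 21: 1646/171

1646/171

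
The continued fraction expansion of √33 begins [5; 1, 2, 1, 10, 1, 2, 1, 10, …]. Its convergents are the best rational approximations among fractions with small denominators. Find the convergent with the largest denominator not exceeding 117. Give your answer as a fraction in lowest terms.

270/47

List convergents until the denominator exceeds the bound:
a_0 = 5: 5/1  (≤ bound)
a_1 = 1: 6/1  (≤ bound)
a_2 = 2: 17/3  (≤ bound)
a_3 = 1: 23/4  (≤ bound)
a_4 = 10: 247/43  (≤ bound)
a_5 = 1: 270/47  (≤ bound)
a_6 = 2: 787/137  (> 117, stop)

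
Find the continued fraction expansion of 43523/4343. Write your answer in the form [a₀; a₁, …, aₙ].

43523 = 10·4343 + 93, so a_0 = 10
4343 = 46·93 + 65, so a_1 = 46
93 = 1·65 + 28, so a_2 = 1
65 = 2·28 + 9, so a_3 = 2
28 = 3·9 + 1, so a_4 = 3
9 = 9·1 + 0, so a_5 = 9

[10; 46, 1, 2, 3, 9]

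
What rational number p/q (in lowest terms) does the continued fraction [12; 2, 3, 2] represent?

199/16

Use the convergent recurrence hₖ = aₖ·hₖ₋₁ + hₖ₋₂ (and likewise for the denominators kₖ):
a_0 = 12: 12/1
a_1 = 2: 25/2
a_2 = 3: 87/7
a_3 = 2: 199/16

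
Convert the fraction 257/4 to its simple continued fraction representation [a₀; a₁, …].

[64; 4]

257 = 64·4 + 1, so a_0 = 64
4 = 4·1 + 0, so a_1 = 4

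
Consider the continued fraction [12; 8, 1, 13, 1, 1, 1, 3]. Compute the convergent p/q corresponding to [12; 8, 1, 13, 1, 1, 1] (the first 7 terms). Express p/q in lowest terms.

4760/393

a_0 = 12: 12/1
a_1 = 8: 97/8
a_2 = 1: 109/9
a_3 = 13: 1514/125
a_4 = 1: 1623/134
a_5 = 1: 3137/259
a_6 = 1: 4760/393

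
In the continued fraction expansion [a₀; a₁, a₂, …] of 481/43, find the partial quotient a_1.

5

481 ÷ 43 → quotient 11, remainder 8
43 ÷ 8 → quotient 5, remainder 3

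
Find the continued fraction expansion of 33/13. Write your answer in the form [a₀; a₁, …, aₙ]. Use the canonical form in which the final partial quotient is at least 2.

[2; 1, 1, 6]

33 = 2·13 + 7, so a_0 = 2
13 = 1·7 + 6, so a_1 = 1
7 = 1·6 + 1, so a_2 = 1
6 = 6·1 + 0, so a_3 = 6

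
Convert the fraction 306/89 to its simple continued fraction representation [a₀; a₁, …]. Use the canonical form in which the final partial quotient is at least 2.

[3; 2, 3, 1, 1, 5]

Apply division with remainder until the remainder is 0:
306 = 3·89 + 39, so a_0 = 3
89 = 2·39 + 11, so a_1 = 2
39 = 3·11 + 6, so a_2 = 3
11 = 1·6 + 5, so a_3 = 1
6 = 1·5 + 1, so a_4 = 1
5 = 5·1 + 0, so a_5 = 5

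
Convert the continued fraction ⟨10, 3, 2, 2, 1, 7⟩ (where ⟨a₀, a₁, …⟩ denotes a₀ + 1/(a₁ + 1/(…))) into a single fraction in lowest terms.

a_0 = 10: 10/1
a_1 = 3: 31/3
a_2 = 2: 72/7
a_3 = 2: 175/17
a_4 = 1: 247/24
a_5 = 7: 1904/185

1904/185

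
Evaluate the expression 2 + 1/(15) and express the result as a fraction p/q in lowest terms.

Compute successive convergents:
a_0 = 2: 2/1
a_1 = 15: 31/15

31/15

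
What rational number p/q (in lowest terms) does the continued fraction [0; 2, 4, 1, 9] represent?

49/108

a_0 = 0: 0/1
a_1 = 2: 1/2
a_2 = 4: 4/9
a_3 = 1: 5/11
a_4 = 9: 49/108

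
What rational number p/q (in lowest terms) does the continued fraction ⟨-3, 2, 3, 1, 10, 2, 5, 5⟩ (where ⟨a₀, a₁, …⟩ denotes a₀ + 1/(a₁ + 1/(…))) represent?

a_0 = -3: -3/1
a_1 = 2: -5/2
a_2 = 3: -18/7
a_3 = 1: -23/9
a_4 = 10: -248/97
a_5 = 2: -519/203
a_6 = 5: -2843/1112
a_7 = 5: -14734/5763

-14734/5763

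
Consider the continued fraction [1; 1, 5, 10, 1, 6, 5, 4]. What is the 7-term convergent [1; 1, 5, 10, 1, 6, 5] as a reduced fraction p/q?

4373/2382

a_0 = 1: 1/1
a_1 = 1: 2/1
a_2 = 5: 11/6
a_3 = 10: 112/61
a_4 = 1: 123/67
a_5 = 6: 850/463
a_6 = 5: 4373/2382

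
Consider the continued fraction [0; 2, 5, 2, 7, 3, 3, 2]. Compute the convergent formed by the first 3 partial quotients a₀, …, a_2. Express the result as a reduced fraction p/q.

a_0 = 0: 0/1
a_1 = 2: 1/2
a_2 = 5: 5/11

5/11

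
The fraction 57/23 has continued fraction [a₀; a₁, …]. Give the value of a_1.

2

Apply division with remainder until the remainder is 0:
57 ÷ 23 → quotient 2, remainder 11
23 ÷ 11 → quotient 2, remainder 1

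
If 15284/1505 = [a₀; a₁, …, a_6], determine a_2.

2

Apply division with remainder until the remainder is 0:
15284 = 10·1505 + 234, so a_0 = 10
1505 = 6·234 + 101, so a_1 = 6
234 = 2·101 + 32, so a_2 = 2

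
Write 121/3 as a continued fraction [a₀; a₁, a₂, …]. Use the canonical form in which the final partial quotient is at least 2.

121 ÷ 3 → quotient 40, remainder 1
3 ÷ 1 → quotient 3, remainder 0

[40; 3]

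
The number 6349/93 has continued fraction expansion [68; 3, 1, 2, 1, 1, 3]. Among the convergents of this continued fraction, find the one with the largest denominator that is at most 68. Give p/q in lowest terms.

a_0 = 68: 68/1  (≤ bound)
a_1 = 3: 205/3  (≤ bound)
a_2 = 1: 273/4  (≤ bound)
a_3 = 2: 751/11  (≤ bound)
a_4 = 1: 1024/15  (≤ bound)
a_5 = 1: 1775/26  (≤ bound)
a_6 = 3: 6349/93  (> 68, stop)

1775/26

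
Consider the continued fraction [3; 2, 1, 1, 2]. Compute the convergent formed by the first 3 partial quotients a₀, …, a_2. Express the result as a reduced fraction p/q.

10/3

Start with 1.
2 + 1/(1/1) = 2 + 1/1 = 3/1
3 + 1/(3/1) = 3 + 1/3 = 10/3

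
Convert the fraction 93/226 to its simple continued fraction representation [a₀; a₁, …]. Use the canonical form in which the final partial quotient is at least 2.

Run the Euclidean algorithm, recording each quotient:
93 = 0·226 + 93, so a_0 = 0
226 = 2·93 + 40, so a_1 = 2
93 = 2·40 + 13, so a_2 = 2
40 = 3·13 + 1, so a_3 = 3
13 = 13·1 + 0, so a_4 = 13

[0; 2, 2, 3, 13]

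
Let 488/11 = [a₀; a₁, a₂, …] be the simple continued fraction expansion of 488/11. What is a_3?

488 ÷ 11 → quotient 44, remainder 4
11 ÷ 4 → quotient 2, remainder 3
4 ÷ 3 → quotient 1, remainder 1
3 ÷ 1 → quotient 3, remainder 0

3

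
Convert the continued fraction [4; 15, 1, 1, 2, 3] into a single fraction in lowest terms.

1077/265

Build up convergents one term at a time:
a_0 = 4: 4/1
a_1 = 15: 61/15
a_2 = 1: 65/16
a_3 = 1: 126/31
a_4 = 2: 317/78
a_5 = 3: 1077/265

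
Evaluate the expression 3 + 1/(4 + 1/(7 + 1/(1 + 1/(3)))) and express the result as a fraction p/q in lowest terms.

415/128

Build up convergents one term at a time:
a_0 = 3: 3/1
a_1 = 4: 13/4
a_2 = 7: 94/29
a_3 = 1: 107/33
a_4 = 3: 415/128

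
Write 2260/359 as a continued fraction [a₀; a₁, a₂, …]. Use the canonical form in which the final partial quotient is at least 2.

[6; 3, 2, 1, 1, 2, 2, 3]

2260 ÷ 359 → quotient 6, remainder 106
359 ÷ 106 → quotient 3, remainder 41
106 ÷ 41 → quotient 2, remainder 24
41 ÷ 24 → quotient 1, remainder 17
24 ÷ 17 → quotient 1, remainder 7
17 ÷ 7 → quotient 2, remainder 3
7 ÷ 3 → quotient 2, remainder 1
3 ÷ 1 → quotient 3, remainder 0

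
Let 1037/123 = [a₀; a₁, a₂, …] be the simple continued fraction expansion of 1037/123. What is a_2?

3

Apply division with remainder until the remainder is 0:
1037 ÷ 123 → quotient 8, remainder 53
123 ÷ 53 → quotient 2, remainder 17
53 ÷ 17 → quotient 3, remainder 2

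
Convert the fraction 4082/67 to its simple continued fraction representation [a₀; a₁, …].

[60; 1, 12, 2, 2]

Repeatedly divide and take the remainder:
4082 ÷ 67 → quotient 60, remainder 62
67 ÷ 62 → quotient 1, remainder 5
62 ÷ 5 → quotient 12, remainder 2
5 ÷ 2 → quotient 2, remainder 1
2 ÷ 1 → quotient 2, remainder 0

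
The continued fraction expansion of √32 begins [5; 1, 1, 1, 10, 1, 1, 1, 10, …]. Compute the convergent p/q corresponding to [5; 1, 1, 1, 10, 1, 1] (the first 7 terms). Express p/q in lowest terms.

379/67

Build up convergents one term at a time:
a_0 = 5: 5/1
a_1 = 1: 6/1
a_2 = 1: 11/2
a_3 = 1: 17/3
a_4 = 10: 181/32
a_5 = 1: 198/35
a_6 = 1: 379/67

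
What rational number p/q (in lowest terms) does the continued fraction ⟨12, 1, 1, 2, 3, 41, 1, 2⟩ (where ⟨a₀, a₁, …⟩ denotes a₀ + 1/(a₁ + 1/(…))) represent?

a_0 = 12: 12/1
a_1 = 1: 13/1
a_2 = 1: 25/2
a_3 = 2: 63/5
a_4 = 3: 214/17
a_5 = 41: 8837/702
a_6 = 1: 9051/719
a_7 = 2: 26939/2140

26939/2140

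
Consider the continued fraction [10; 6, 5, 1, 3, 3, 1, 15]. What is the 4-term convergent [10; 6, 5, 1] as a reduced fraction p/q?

376/37

a_0 = 10: 10/1
a_1 = 6: 61/6
a_2 = 5: 315/31
a_3 = 1: 376/37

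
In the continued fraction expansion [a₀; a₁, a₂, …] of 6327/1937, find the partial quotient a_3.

3

⌊6327/1937⌋ = 3, remainder 516
⌊1937/516⌋ = 3, remainder 389
⌊516/389⌋ = 1, remainder 127
⌊389/127⌋ = 3, remainder 8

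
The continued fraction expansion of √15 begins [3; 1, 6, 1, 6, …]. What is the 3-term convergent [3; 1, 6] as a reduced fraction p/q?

27/7

a_0 = 3: 3/1
a_1 = 1: 4/1
a_2 = 6: 27/7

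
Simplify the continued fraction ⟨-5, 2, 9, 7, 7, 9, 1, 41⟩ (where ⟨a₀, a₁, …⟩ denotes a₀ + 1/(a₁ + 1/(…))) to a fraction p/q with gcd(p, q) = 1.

-1853759/409586

Start with 41.
1 + 1/(41/1) = 1 + 1/41 = 42/41
9 + 1/(42/41) = 9 + 41/42 = 419/42
7 + 1/(419/42) = 7 + 42/419 = 2975/419
7 + 1/(2975/419) = 7 + 419/2975 = 21244/2975
9 + 1/(21244/2975) = 9 + 2975/21244 = 194171/21244
2 + 1/(194171/21244) = 2 + 21244/194171 = 409586/194171
-5 + 1/(409586/194171) = -5 + 194171/409586 = -1853759/409586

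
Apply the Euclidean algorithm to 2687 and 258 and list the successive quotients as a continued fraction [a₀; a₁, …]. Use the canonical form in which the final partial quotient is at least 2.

[10; 2, 2, 2, 3, 6]

Run the Euclidean algorithm, recording each quotient:
2687 = 10·258 + 107, so a_0 = 10
258 = 2·107 + 44, so a_1 = 2
107 = 2·44 + 19, so a_2 = 2
44 = 2·19 + 6, so a_3 = 2
19 = 3·6 + 1, so a_4 = 3
6 = 6·1 + 0, so a_5 = 6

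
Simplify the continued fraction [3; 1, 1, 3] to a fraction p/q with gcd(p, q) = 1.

Start with 3.
1 + 1/(3/1) = 1 + 1/3 = 4/3
1 + 1/(4/3) = 1 + 3/4 = 7/4
3 + 1/(7/4) = 3 + 4/7 = 25/7

25/7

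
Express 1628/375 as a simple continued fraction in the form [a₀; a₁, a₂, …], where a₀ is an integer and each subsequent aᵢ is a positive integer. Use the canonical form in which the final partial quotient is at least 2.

[4; 2, 1, 13, 4, 2]

Apply division with remainder until the remainder is 0:
1628 = 4·375 + 128, so a_0 = 4
375 = 2·128 + 119, so a_1 = 2
128 = 1·119 + 9, so a_2 = 1
119 = 13·9 + 2, so a_3 = 13
9 = 4·2 + 1, so a_4 = 4
2 = 2·1 + 0, so a_5 = 2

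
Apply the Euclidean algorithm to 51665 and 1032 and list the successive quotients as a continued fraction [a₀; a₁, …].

[50; 15, 1, 7, 8]

⌊51665/1032⌋ = 50, remainder 65
⌊1032/65⌋ = 15, remainder 57
⌊65/57⌋ = 1, remainder 8
⌊57/8⌋ = 7, remainder 1
⌊8/1⌋ = 8, remainder 0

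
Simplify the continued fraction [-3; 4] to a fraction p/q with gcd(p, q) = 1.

Start with 4.
-3 + 1/(4/1) = -3 + 1/4 = -11/4

-11/4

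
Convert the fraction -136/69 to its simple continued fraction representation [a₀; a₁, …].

-136 = -2·69 + 2, so a_0 = -2
69 = 34·2 + 1, so a_1 = 34
2 = 2·1 + 0, so a_2 = 2

[-2; 34, 2]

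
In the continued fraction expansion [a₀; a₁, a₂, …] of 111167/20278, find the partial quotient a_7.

5

Repeatedly divide and take the remainder:
⌊111167/20278⌋ = 5, remainder 9777
⌊20278/9777⌋ = 2, remainder 724
⌊9777/724⌋ = 13, remainder 365
⌊724/365⌋ = 1, remainder 359
⌊365/359⌋ = 1, remainder 6
⌊359/6⌋ = 59, remainder 5
⌊6/5⌋ = 1, remainder 1
⌊5/1⌋ = 5, remainder 0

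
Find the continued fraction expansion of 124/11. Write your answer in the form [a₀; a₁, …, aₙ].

[11; 3, 1, 2]

124 = 11·11 + 3, so a_0 = 11
11 = 3·3 + 2, so a_1 = 3
3 = 1·2 + 1, so a_2 = 1
2 = 2·1 + 0, so a_3 = 2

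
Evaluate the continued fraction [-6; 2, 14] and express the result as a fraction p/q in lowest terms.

Use the convergent recurrence hₖ = aₖ·hₖ₋₁ + hₖ₋₂ (and likewise for the denominators kₖ):
a_0 = -6: -6/1
a_1 = 2: -11/2
a_2 = 14: -160/29

-160/29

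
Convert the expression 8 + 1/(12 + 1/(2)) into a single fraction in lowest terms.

202/25

Start with 2.
12 + 1/(2/1) = 12 + 1/2 = 25/2
8 + 1/(25/2) = 8 + 2/25 = 202/25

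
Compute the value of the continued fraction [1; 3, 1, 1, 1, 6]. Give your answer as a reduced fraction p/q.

Start with 6.
1 + 1/(6/1) = 1 + 1/6 = 7/6
1 + 1/(7/6) = 1 + 6/7 = 13/7
1 + 1/(13/7) = 1 + 7/13 = 20/13
3 + 1/(20/13) = 3 + 13/20 = 73/20
1 + 1/(73/20) = 1 + 20/73 = 93/73

93/73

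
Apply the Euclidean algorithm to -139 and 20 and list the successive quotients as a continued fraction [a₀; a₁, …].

Apply division with remainder until the remainder is 0:
-139 = -7·20 + 1, so a_0 = -7
20 = 20·1 + 0, so a_1 = 20

[-7; 20]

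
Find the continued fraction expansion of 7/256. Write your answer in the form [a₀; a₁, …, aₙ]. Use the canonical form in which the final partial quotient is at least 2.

[0; 36, 1, 1, 3]

Apply division with remainder until the remainder is 0:
7 ÷ 256 → quotient 0, remainder 7
256 ÷ 7 → quotient 36, remainder 4
7 ÷ 4 → quotient 1, remainder 3
4 ÷ 3 → quotient 1, remainder 1
3 ÷ 1 → quotient 3, remainder 0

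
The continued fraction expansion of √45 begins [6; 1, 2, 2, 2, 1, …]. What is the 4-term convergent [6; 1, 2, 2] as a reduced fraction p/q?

Start with 2.
2 + 1/(2/1) = 2 + 1/2 = 5/2
1 + 1/(5/2) = 1 + 2/5 = 7/5
6 + 1/(7/5) = 6 + 5/7 = 47/7

47/7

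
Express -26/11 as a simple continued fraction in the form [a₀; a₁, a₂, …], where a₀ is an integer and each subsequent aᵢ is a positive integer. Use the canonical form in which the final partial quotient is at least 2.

⌊-26/11⌋ = -3, remainder 7
⌊11/7⌋ = 1, remainder 4
⌊7/4⌋ = 1, remainder 3
⌊4/3⌋ = 1, remainder 1
⌊3/1⌋ = 3, remainder 0

[-3; 1, 1, 1, 3]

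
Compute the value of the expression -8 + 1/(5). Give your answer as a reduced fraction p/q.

Start with 5.
-8 + 1/(5/1) = -8 + 1/5 = -39/5

-39/5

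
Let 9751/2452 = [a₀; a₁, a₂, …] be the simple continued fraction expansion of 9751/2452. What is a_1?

Run the Euclidean algorithm, recording each quotient:
9751 ÷ 2452 → quotient 3, remainder 2395
2452 ÷ 2395 → quotient 1, remainder 57

1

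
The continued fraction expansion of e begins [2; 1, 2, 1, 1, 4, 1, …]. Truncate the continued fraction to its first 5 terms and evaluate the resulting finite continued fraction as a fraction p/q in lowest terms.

Build up convergents one term at a time:
a_0 = 2: 2/1
a_1 = 1: 3/1
a_2 = 2: 8/3
a_3 = 1: 11/4
a_4 = 1: 19/7

19/7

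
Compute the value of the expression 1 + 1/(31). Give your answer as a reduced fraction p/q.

32/31

a_0 = 1: 1/1
a_1 = 31: 32/31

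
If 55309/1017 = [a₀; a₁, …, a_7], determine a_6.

38

55309 ÷ 1017 → quotient 54, remainder 391
1017 ÷ 391 → quotient 2, remainder 235
391 ÷ 235 → quotient 1, remainder 156
235 ÷ 156 → quotient 1, remainder 79
156 ÷ 79 → quotient 1, remainder 77
79 ÷ 77 → quotient 1, remainder 2
77 ÷ 2 → quotient 38, remainder 1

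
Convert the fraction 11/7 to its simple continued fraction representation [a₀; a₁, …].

11 = 1·7 + 4, so a_0 = 1
7 = 1·4 + 3, so a_1 = 1
4 = 1·3 + 1, so a_2 = 1
3 = 3·1 + 0, so a_3 = 3

[1; 1, 1, 3]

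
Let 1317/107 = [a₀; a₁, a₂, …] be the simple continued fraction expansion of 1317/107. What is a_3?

8

Apply division with remainder until the remainder is 0:
1317 ÷ 107 → quotient 12, remainder 33
107 ÷ 33 → quotient 3, remainder 8
33 ÷ 8 → quotient 4, remainder 1
8 ÷ 1 → quotient 8, remainder 0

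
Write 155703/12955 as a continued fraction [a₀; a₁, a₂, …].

[12; 53, 3, 5, 15]

155703 = 12·12955 + 243, so a_0 = 12
12955 = 53·243 + 76, so a_1 = 53
243 = 3·76 + 15, so a_2 = 3
76 = 5·15 + 1, so a_3 = 5
15 = 15·1 + 0, so a_4 = 15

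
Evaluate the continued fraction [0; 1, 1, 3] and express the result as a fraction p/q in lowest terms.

4/7

Start with 3.
1 + 1/(3/1) = 1 + 1/3 = 4/3
1 + 1/(4/3) = 1 + 3/4 = 7/4
0 + 1/(7/4) = 0 + 4/7 = 4/7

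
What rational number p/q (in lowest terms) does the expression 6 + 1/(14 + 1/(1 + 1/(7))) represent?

Compute successive convergents:
a_0 = 6: 6/1
a_1 = 14: 85/14
a_2 = 1: 91/15
a_3 = 7: 722/119

722/119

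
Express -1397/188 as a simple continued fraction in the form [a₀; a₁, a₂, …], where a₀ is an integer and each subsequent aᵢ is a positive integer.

⌊-1397/188⌋ = -8, remainder 107
⌊188/107⌋ = 1, remainder 81
⌊107/81⌋ = 1, remainder 26
⌊81/26⌋ = 3, remainder 3
⌊26/3⌋ = 8, remainder 2
⌊3/2⌋ = 1, remainder 1
⌊2/1⌋ = 2, remainder 0

[-8; 1, 1, 3, 8, 1, 2]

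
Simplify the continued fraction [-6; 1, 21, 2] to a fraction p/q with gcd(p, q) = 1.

-227/45

a_0 = -6: -6/1
a_1 = 1: -5/1
a_2 = 21: -111/22
a_3 = 2: -227/45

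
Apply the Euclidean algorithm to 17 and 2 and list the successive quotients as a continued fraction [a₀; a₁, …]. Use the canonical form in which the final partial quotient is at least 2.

[8; 2]

17 ÷ 2 → quotient 8, remainder 1
2 ÷ 1 → quotient 2, remainder 0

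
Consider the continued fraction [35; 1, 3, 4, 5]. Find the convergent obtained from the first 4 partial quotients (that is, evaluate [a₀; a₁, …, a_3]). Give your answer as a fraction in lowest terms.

Start with 4.
3 + 1/(4/1) = 3 + 1/4 = 13/4
1 + 1/(13/4) = 1 + 4/13 = 17/13
35 + 1/(17/13) = 35 + 13/17 = 608/17

608/17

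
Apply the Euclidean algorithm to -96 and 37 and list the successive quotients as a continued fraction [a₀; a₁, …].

[-3; 2, 2, 7]

⌊-96/37⌋ = -3, remainder 15
⌊37/15⌋ = 2, remainder 7
⌊15/7⌋ = 2, remainder 1
⌊7/1⌋ = 7, remainder 0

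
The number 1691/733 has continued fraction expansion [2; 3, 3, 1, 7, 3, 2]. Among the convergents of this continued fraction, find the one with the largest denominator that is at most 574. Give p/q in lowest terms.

a_0 = 2: 2/1  (≤ bound)
a_1 = 3: 7/3  (≤ bound)
a_2 = 3: 23/10  (≤ bound)
a_3 = 1: 30/13  (≤ bound)
a_4 = 7: 233/101  (≤ bound)
a_5 = 3: 729/316  (≤ bound)
a_6 = 2: 1691/733  (> 574, stop)

729/316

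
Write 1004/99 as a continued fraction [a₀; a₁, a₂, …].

[10; 7, 14]

Repeatedly divide and take the remainder:
1004 ÷ 99 → quotient 10, remainder 14
99 ÷ 14 → quotient 7, remainder 1
14 ÷ 1 → quotient 14, remainder 0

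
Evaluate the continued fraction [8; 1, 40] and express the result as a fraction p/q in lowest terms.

a_0 = 8: 8/1
a_1 = 1: 9/1
a_2 = 40: 368/41

368/41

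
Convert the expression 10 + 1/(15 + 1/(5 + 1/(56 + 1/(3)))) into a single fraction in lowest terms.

129738/12889

Start with 3.
56 + 1/(3/1) = 56 + 1/3 = 169/3
5 + 1/(169/3) = 5 + 3/169 = 848/169
15 + 1/(848/169) = 15 + 169/848 = 12889/848
10 + 1/(12889/848) = 10 + 848/12889 = 129738/12889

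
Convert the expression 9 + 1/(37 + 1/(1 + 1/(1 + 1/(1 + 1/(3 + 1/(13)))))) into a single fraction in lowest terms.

a_0 = 9: 9/1
a_1 = 37: 334/37
a_2 = 1: 343/38
a_3 = 1: 677/75
a_4 = 1: 1020/113
a_5 = 3: 3737/414
a_6 = 13: 49601/5495

49601/5495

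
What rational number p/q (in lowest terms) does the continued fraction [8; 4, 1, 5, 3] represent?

755/92

a_0 = 8: 8/1
a_1 = 4: 33/4
a_2 = 1: 41/5
a_3 = 5: 238/29
a_4 = 3: 755/92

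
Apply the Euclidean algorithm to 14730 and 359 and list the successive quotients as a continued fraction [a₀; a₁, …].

Apply division with remainder until the remainder is 0:
14730 = 41·359 + 11, so a_0 = 41
359 = 32·11 + 7, so a_1 = 32
11 = 1·7 + 4, so a_2 = 1
7 = 1·4 + 3, so a_3 = 1
4 = 1·3 + 1, so a_4 = 1
3 = 3·1 + 0, so a_5 = 3

[41; 32, 1, 1, 1, 3]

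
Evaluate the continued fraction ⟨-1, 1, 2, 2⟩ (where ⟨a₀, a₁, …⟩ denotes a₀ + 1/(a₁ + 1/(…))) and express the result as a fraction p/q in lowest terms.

Start with 2.
2 + 1/(2/1) = 2 + 1/2 = 5/2
1 + 1/(5/2) = 1 + 2/5 = 7/5
-1 + 1/(7/5) = -1 + 5/7 = -2/7

-2/7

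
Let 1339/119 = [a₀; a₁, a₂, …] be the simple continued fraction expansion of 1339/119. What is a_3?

Run the Euclidean algorithm, recording each quotient:
1339 ÷ 119 → quotient 11, remainder 30
119 ÷ 30 → quotient 3, remainder 29
30 ÷ 29 → quotient 1, remainder 1
29 ÷ 1 → quotient 29, remainder 0

29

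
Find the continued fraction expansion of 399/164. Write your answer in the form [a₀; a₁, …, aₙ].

[2; 2, 3, 4, 2, 2]

⌊399/164⌋ = 2, remainder 71
⌊164/71⌋ = 2, remainder 22
⌊71/22⌋ = 3, remainder 5
⌊22/5⌋ = 4, remainder 2
⌊5/2⌋ = 2, remainder 1
⌊2/1⌋ = 2, remainder 0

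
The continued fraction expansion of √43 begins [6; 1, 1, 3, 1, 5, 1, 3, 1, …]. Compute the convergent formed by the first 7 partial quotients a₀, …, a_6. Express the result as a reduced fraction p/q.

a_0 = 6: 6/1
a_1 = 1: 7/1
a_2 = 1: 13/2
a_3 = 3: 46/7
a_4 = 1: 59/9
a_5 = 5: 341/52
a_6 = 1: 400/61

400/61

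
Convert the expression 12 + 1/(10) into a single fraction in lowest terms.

121/10

a_0 = 12: 12/1
a_1 = 10: 121/10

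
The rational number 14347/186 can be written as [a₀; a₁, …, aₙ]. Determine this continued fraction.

⌊14347/186⌋ = 77, remainder 25
⌊186/25⌋ = 7, remainder 11
⌊25/11⌋ = 2, remainder 3
⌊11/3⌋ = 3, remainder 2
⌊3/2⌋ = 1, remainder 1
⌊2/1⌋ = 2, remainder 0

[77; 7, 2, 3, 1, 2]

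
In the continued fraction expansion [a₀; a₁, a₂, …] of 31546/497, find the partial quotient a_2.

Run the Euclidean algorithm, recording each quotient:
31546 ÷ 497 → quotient 63, remainder 235
497 ÷ 235 → quotient 2, remainder 27
235 ÷ 27 → quotient 8, remainder 19

8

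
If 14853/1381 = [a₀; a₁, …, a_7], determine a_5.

1

Apply division with remainder until the remainder is 0:
14853 ÷ 1381 → quotient 10, remainder 1043
1381 ÷ 1043 → quotient 1, remainder 338
1043 ÷ 338 → quotient 3, remainder 29
338 ÷ 29 → quotient 11, remainder 19
29 ÷ 19 → quotient 1, remainder 10
19 ÷ 10 → quotient 1, remainder 9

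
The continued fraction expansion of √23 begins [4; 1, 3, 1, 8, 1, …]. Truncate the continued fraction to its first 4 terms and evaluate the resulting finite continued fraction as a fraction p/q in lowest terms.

a_0 = 4: 4/1
a_1 = 1: 5/1
a_2 = 3: 19/4
a_3 = 1: 24/5

24/5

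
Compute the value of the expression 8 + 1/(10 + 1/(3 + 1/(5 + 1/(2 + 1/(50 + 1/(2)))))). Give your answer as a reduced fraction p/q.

297895/36791

Compute successive convergents:
a_0 = 8: 8/1
a_1 = 10: 81/10
a_2 = 3: 251/31
a_3 = 5: 1336/165
a_4 = 2: 2923/361
a_5 = 50: 147486/18215
a_6 = 2: 297895/36791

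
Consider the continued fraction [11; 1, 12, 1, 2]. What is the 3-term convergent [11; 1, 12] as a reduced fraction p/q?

Starting at the tail and folding back:
Start with 12.
1 + 1/(12/1) = 1 + 1/12 = 13/12
11 + 1/(13/12) = 11 + 12/13 = 155/13

155/13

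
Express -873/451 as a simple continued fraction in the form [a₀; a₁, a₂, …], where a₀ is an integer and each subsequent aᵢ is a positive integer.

Run the Euclidean algorithm, recording each quotient:
-873 ÷ 451 → quotient -2, remainder 29
451 ÷ 29 → quotient 15, remainder 16
29 ÷ 16 → quotient 1, remainder 13
16 ÷ 13 → quotient 1, remainder 3
13 ÷ 3 → quotient 4, remainder 1
3 ÷ 1 → quotient 3, remainder 0

[-2; 15, 1, 1, 4, 3]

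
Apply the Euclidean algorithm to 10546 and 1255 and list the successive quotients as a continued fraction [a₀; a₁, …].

⌊10546/1255⌋ = 8, remainder 506
⌊1255/506⌋ = 2, remainder 243
⌊506/243⌋ = 2, remainder 20
⌊243/20⌋ = 12, remainder 3
⌊20/3⌋ = 6, remainder 2
⌊3/2⌋ = 1, remainder 1
⌊2/1⌋ = 2, remainder 0

[8; 2, 2, 12, 6, 1, 2]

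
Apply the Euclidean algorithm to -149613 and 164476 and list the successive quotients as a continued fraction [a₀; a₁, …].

[-1; 11, 15, 8, 3, 39]

Repeatedly divide and take the remainder:
⌊-149613/164476⌋ = -1, remainder 14863
⌊164476/14863⌋ = 11, remainder 983
⌊14863/983⌋ = 15, remainder 118
⌊983/118⌋ = 8, remainder 39
⌊118/39⌋ = 3, remainder 1
⌊39/1⌋ = 39, remainder 0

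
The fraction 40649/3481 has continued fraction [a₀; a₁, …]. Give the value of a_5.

3

Repeatedly divide and take the remainder:
⌊40649/3481⌋ = 11, remainder 2358
⌊3481/2358⌋ = 1, remainder 1123
⌊2358/1123⌋ = 2, remainder 112
⌊1123/112⌋ = 10, remainder 3
⌊112/3⌋ = 37, remainder 1
⌊3/1⌋ = 3, remainder 0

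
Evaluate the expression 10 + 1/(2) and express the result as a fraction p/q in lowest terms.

21/2

a_0 = 10: 10/1
a_1 = 2: 21/2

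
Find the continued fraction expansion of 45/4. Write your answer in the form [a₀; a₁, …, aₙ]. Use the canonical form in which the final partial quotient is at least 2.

[11; 4]

45 = 11·4 + 1, so a_0 = 11
4 = 4·1 + 0, so a_1 = 4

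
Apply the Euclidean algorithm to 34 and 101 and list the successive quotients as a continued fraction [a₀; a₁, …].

Apply division with remainder until the remainder is 0:
⌊34/101⌋ = 0, remainder 34
⌊101/34⌋ = 2, remainder 33
⌊34/33⌋ = 1, remainder 1
⌊33/1⌋ = 33, remainder 0

[0; 2, 1, 33]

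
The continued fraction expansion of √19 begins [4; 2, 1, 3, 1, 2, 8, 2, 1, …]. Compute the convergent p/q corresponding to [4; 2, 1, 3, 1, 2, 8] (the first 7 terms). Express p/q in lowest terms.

1421/326

Build up convergents one term at a time:
a_0 = 4: 4/1
a_1 = 2: 9/2
a_2 = 1: 13/3
a_3 = 3: 48/11
a_4 = 1: 61/14
a_5 = 2: 170/39
a_6 = 8: 1421/326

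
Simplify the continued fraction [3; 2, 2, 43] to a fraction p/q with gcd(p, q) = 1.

738/217

a_0 = 3: 3/1
a_1 = 2: 7/2
a_2 = 2: 17/5
a_3 = 43: 738/217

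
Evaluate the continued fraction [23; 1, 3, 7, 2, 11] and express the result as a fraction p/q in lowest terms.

a_0 = 23: 23/1
a_1 = 1: 24/1
a_2 = 3: 95/4
a_3 = 7: 689/29
a_4 = 2: 1473/62
a_5 = 11: 16892/711

16892/711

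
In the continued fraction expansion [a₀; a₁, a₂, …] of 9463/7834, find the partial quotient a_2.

1

9463 = 1·7834 + 1629, so a_0 = 1
7834 = 4·1629 + 1318, so a_1 = 4
1629 = 1·1318 + 311, so a_2 = 1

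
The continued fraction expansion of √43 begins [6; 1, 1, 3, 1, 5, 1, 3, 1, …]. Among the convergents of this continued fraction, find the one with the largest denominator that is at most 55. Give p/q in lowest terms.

a_0 = 6: 6/1  (≤ bound)
a_1 = 1: 7/1  (≤ bound)
a_2 = 1: 13/2  (≤ bound)
a_3 = 3: 46/7  (≤ bound)
a_4 = 1: 59/9  (≤ bound)
a_5 = 5: 341/52  (≤ bound)
a_6 = 1: 400/61  (> 55, stop)

341/52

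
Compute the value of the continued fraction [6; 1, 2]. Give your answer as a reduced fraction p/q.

20/3

Work from the innermost term outward:
Start with 2.
1 + 1/(2/1) = 1 + 1/2 = 3/2
6 + 1/(3/2) = 6 + 2/3 = 20/3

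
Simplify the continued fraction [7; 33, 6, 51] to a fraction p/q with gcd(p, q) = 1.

Collapse the nested fraction from the inside out:
Start with 51.
6 + 1/(51/1) = 6 + 1/51 = 307/51
33 + 1/(307/51) = 33 + 51/307 = 10182/307
7 + 1/(10182/307) = 7 + 307/10182 = 71581/10182

71581/10182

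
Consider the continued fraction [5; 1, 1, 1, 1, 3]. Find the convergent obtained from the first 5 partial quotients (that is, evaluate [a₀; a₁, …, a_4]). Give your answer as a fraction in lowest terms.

28/5

Compute successive convergents:
a_0 = 5: 5/1
a_1 = 1: 6/1
a_2 = 1: 11/2
a_3 = 1: 17/3
a_4 = 1: 28/5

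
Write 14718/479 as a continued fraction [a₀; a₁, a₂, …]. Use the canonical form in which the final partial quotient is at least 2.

[30; 1, 2, 1, 1, 1, 10, 4]

Run the Euclidean algorithm, recording each quotient:
14718 ÷ 479 → quotient 30, remainder 348
479 ÷ 348 → quotient 1, remainder 131
348 ÷ 131 → quotient 2, remainder 86
131 ÷ 86 → quotient 1, remainder 45
86 ÷ 45 → quotient 1, remainder 41
45 ÷ 41 → quotient 1, remainder 4
41 ÷ 4 → quotient 10, remainder 1
4 ÷ 1 → quotient 4, remainder 0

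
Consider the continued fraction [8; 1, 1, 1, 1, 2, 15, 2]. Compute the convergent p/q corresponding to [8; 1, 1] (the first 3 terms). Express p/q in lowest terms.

Start with 1.
1 + 1/(1/1) = 1 + 1/1 = 2/1
8 + 1/(2/1) = 8 + 1/2 = 17/2

17/2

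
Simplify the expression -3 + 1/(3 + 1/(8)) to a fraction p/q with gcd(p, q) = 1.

Start with 8.
3 + 1/(8/1) = 3 + 1/8 = 25/8
-3 + 1/(25/8) = -3 + 8/25 = -67/25

-67/25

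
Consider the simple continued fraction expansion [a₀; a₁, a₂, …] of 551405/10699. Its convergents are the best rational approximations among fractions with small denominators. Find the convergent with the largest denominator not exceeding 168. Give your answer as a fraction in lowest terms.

8143/158

a_0 = 51: 51/1  (≤ bound)
a_1 = 1: 52/1  (≤ bound)
a_2 = 1: 103/2  (≤ bound)
a_3 = 6: 670/13  (≤ bound)
a_4 = 12: 8143/158  (≤ bound)
a_5 = 1: 8813/171  (> 168, stop)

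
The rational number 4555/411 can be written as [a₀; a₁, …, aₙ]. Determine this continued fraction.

Run the Euclidean algorithm, recording each quotient:
⌊4555/411⌋ = 11, remainder 34
⌊411/34⌋ = 12, remainder 3
⌊34/3⌋ = 11, remainder 1
⌊3/1⌋ = 3, remainder 0

[11; 12, 11, 3]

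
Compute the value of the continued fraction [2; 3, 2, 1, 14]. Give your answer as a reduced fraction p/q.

Collapse the nested fraction from the inside out:
Start with 14.
1 + 1/(14/1) = 1 + 1/14 = 15/14
2 + 1/(15/14) = 2 + 14/15 = 44/15
3 + 1/(44/15) = 3 + 15/44 = 147/44
2 + 1/(147/44) = 2 + 44/147 = 338/147

338/147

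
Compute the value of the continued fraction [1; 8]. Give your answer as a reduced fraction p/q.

Compute successive convergents:
a_0 = 1: 1/1
a_1 = 8: 9/8

9/8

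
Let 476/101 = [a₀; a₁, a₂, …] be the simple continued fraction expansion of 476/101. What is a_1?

1

Run the Euclidean algorithm, recording each quotient:
⌊476/101⌋ = 4, remainder 72
⌊101/72⌋ = 1, remainder 29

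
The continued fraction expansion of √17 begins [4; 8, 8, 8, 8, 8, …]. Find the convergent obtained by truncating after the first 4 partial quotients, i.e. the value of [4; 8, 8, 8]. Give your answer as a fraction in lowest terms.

a_0 = 4: 4/1
a_1 = 8: 33/8
a_2 = 8: 268/65
a_3 = 8: 2177/528

2177/528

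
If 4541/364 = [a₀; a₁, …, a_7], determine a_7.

3

4541 = 12·364 + 173, so a_0 = 12
364 = 2·173 + 18, so a_1 = 2
173 = 9·18 + 11, so a_2 = 9
18 = 1·11 + 7, so a_3 = 1
11 = 1·7 + 4, so a_4 = 1
7 = 1·4 + 3, so a_5 = 1
4 = 1·3 + 1, so a_6 = 1
3 = 3·1 + 0, so a_7 = 3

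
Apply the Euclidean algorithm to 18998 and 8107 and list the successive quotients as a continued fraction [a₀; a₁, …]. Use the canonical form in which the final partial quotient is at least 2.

18998 = 2·8107 + 2784, so a_0 = 2
8107 = 2·2784 + 2539, so a_1 = 2
2784 = 1·2539 + 245, so a_2 = 1
2539 = 10·245 + 89, so a_3 = 10
245 = 2·89 + 67, so a_4 = 2
89 = 1·67 + 22, so a_5 = 1
67 = 3·22 + 1, so a_6 = 3
22 = 22·1 + 0, so a_7 = 22

[2; 2, 1, 10, 2, 1, 3, 22]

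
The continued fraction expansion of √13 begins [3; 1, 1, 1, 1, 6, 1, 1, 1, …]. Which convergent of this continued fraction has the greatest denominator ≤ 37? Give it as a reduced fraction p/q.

119/33

a_0 = 3: 3/1  (≤ bound)
a_1 = 1: 4/1  (≤ bound)
a_2 = 1: 7/2  (≤ bound)
a_3 = 1: 11/3  (≤ bound)
a_4 = 1: 18/5  (≤ bound)
a_5 = 6: 119/33  (≤ bound)
a_6 = 1: 137/38  (> 37, stop)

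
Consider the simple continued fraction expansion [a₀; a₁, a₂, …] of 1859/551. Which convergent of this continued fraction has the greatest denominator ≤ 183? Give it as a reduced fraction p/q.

361/107

a_0 = 3: 3/1  (≤ bound)
a_1 = 2: 7/2  (≤ bound)
a_2 = 1: 10/3  (≤ bound)
a_3 = 2: 27/8  (≤ bound)
a_4 = 13: 361/107  (≤ bound)
a_5 = 2: 749/222  (> 183, stop)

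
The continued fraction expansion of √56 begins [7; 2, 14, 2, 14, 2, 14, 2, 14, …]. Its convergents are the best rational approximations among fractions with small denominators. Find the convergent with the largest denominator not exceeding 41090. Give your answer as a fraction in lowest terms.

List convergents until the denominator exceeds the bound:
a_0 = 7: 7/1  (≤ bound)
a_1 = 2: 15/2  (≤ bound)
a_2 = 14: 217/29  (≤ bound)
a_3 = 2: 449/60  (≤ bound)
a_4 = 14: 6503/869  (≤ bound)
a_5 = 2: 13455/1798  (≤ bound)
a_6 = 14: 194873/26041  (≤ bound)
a_7 = 2: 403201/53880  (> 41090, stop)

194873/26041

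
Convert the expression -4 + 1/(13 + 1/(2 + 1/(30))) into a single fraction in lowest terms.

Starting at the tail and folding back:
Start with 30.
2 + 1/(30/1) = 2 + 1/30 = 61/30
13 + 1/(61/30) = 13 + 30/61 = 823/61
-4 + 1/(823/61) = -4 + 61/823 = -3231/823

-3231/823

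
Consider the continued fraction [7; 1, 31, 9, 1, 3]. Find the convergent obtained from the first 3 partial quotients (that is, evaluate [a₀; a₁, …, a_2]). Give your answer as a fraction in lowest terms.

255/32

Work from the innermost term outward:
Start with 31.
1 + 1/(31/1) = 1 + 1/31 = 32/31
7 + 1/(32/31) = 7 + 31/32 = 255/32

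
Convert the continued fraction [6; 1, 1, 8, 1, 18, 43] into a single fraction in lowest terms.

100873/15456

Starting at the tail and folding back:
Start with 43.
18 + 1/(43/1) = 18 + 1/43 = 775/43
1 + 1/(775/43) = 1 + 43/775 = 818/775
8 + 1/(818/775) = 8 + 775/818 = 7319/818
1 + 1/(7319/818) = 1 + 818/7319 = 8137/7319
1 + 1/(8137/7319) = 1 + 7319/8137 = 15456/8137
6 + 1/(15456/8137) = 6 + 8137/15456 = 100873/15456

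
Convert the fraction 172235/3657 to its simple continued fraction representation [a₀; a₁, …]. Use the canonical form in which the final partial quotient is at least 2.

172235 ÷ 3657 → quotient 47, remainder 356
3657 ÷ 356 → quotient 10, remainder 97
356 ÷ 97 → quotient 3, remainder 65
97 ÷ 65 → quotient 1, remainder 32
65 ÷ 32 → quotient 2, remainder 1
32 ÷ 1 → quotient 32, remainder 0

[47; 10, 3, 1, 2, 32]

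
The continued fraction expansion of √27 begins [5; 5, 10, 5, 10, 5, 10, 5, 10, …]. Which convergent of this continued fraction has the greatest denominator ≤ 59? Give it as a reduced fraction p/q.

List convergents until the denominator exceeds the bound:
a_0 = 5: 5/1  (≤ bound)
a_1 = 5: 26/5  (≤ bound)
a_2 = 10: 265/51  (≤ bound)
a_3 = 5: 1351/260  (> 59, stop)

265/51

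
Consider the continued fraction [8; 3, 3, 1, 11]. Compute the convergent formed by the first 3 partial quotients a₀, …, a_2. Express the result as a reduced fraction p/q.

83/10

Collapse the nested fraction from the inside out:
Start with 3.
3 + 1/(3/1) = 3 + 1/3 = 10/3
8 + 1/(10/3) = 8 + 3/10 = 83/10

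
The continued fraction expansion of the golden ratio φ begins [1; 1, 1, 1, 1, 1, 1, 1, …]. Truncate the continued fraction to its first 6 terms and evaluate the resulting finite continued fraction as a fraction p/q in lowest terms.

13/8

Build up convergents one term at a time:
a_0 = 1: 1/1
a_1 = 1: 2/1
a_2 = 1: 3/2
a_3 = 1: 5/3
a_4 = 1: 8/5
a_5 = 1: 13/8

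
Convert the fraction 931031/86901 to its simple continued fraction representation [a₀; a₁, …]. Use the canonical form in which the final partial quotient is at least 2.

931031 = 10·86901 + 62021, so a_0 = 10
86901 = 1·62021 + 24880, so a_1 = 1
62021 = 2·24880 + 12261, so a_2 = 2
24880 = 2·12261 + 358, so a_3 = 2
12261 = 34·358 + 89, so a_4 = 34
358 = 4·89 + 2, so a_5 = 4
89 = 44·2 + 1, so a_6 = 44
2 = 2·1 + 0, so a_7 = 2

[10; 1, 2, 2, 34, 4, 44, 2]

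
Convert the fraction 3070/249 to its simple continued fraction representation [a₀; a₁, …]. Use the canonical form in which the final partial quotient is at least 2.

[12; 3, 27, 3]

Run the Euclidean algorithm, recording each quotient:
3070 = 12·249 + 82, so a_0 = 12
249 = 3·82 + 3, so a_1 = 3
82 = 27·3 + 1, so a_2 = 27
3 = 3·1 + 0, so a_3 = 3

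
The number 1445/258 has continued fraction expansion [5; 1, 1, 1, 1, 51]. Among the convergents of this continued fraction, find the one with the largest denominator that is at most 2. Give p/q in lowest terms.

11/2

List convergents until the denominator exceeds the bound:
a_0 = 5: 5/1  (≤ bound)
a_1 = 1: 6/1  (≤ bound)
a_2 = 1: 11/2  (≤ bound)
a_3 = 1: 17/3  (> 2, stop)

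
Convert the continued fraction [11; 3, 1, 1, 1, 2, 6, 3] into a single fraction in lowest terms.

6585/584

Starting at the tail and folding back:
Start with 3.
6 + 1/(3/1) = 6 + 1/3 = 19/3
2 + 1/(19/3) = 2 + 3/19 = 41/19
1 + 1/(41/19) = 1 + 19/41 = 60/41
1 + 1/(60/41) = 1 + 41/60 = 101/60
1 + 1/(101/60) = 1 + 60/101 = 161/101
3 + 1/(161/101) = 3 + 101/161 = 584/161
11 + 1/(584/161) = 11 + 161/584 = 6585/584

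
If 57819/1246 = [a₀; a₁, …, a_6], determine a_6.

3

Repeatedly divide and take the remainder:
57819 = 46·1246 + 503, so a_0 = 46
1246 = 2·503 + 240, so a_1 = 2
503 = 2·240 + 23, so a_2 = 2
240 = 10·23 + 10, so a_3 = 10
23 = 2·10 + 3, so a_4 = 2
10 = 3·3 + 1, so a_5 = 3
3 = 3·1 + 0, so a_6 = 3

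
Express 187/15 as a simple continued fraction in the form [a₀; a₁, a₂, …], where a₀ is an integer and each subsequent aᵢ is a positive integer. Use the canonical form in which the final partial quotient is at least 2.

[12; 2, 7]

187 = 12·15 + 7, so a_0 = 12
15 = 2·7 + 1, so a_1 = 2
7 = 7·1 + 0, so a_2 = 7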